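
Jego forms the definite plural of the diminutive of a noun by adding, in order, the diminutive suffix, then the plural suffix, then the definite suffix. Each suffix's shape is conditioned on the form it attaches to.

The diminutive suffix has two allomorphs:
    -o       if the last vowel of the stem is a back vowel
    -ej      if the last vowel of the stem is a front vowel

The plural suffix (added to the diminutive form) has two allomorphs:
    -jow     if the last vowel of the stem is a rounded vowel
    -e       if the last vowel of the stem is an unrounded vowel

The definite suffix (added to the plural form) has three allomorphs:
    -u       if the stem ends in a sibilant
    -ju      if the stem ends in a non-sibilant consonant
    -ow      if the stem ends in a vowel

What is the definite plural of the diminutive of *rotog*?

*rotog*: last vowel = /o/, a back vowel → -o → *rotogo*.
The diminutive form *rotogo* — last vowel /o/ (a rounded vowel) → -jow → *rotogojow*.
The plural form *rotogojow* — final sound /w/ (a non-sibilant consonant) → -ju → *rotogojowju*.

rotogojowju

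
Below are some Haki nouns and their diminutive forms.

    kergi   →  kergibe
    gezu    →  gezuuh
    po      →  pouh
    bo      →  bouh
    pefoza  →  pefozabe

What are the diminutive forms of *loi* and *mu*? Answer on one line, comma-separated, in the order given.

loibe, muuh

The suffix is conditioned by the last vowel: -uh when the last vowel of the stem is a rounded vowel (*gezu*, *po*, *bo*); -be when the last vowel of the stem is an unrounded vowel (*kergi*, *pefoza*).
The last vowel of *loi* is /i/, which is an unrounded vowel, so the suffix is -be, giving *loibe*.
The last vowel of *mu* is /u/, which is a rounded vowel, so the suffix is -uh, giving *muuh*.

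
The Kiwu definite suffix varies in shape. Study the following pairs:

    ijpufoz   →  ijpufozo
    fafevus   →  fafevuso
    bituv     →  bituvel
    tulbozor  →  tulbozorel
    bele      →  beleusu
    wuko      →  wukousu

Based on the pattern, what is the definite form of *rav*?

The suffix is conditioned by the final sound: -o when the stem ends in a sibilant (*ijpufoz*, *fafevus*); -el when the stem ends in a non-sibilant consonant (*bituv*, *tulbozor*); -usu when the stem ends in a vowel (*bele*, *wuko*).
Since the final sound of *rav* is /v/ (a non-sibilant consonant), it takes -el, giving *ravel*.

ravel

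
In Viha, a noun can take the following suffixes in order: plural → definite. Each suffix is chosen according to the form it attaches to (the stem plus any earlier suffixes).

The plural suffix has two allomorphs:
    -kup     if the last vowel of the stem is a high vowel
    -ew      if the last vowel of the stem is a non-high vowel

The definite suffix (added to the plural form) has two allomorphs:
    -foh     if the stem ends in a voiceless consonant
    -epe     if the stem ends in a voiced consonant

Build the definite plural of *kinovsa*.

*kinovsa* — last vowel /a/ (a non-high vowel) → -ew → *kinovsaew*.
The plural form *kinovsaew* — final consonant /w/ (voiced) → -epe → *kinovsaewepe*.

kinovsaewepe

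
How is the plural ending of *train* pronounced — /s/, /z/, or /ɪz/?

/z/

The stem *train* ends in a voiced non-sibilant sound.
The plural suffix surfaces as /ɪz/ after sibilants, /s/ after other voiceless consonants, and /z/ after other voiced sounds.
So the plural -s on *train* is pronounced /z/.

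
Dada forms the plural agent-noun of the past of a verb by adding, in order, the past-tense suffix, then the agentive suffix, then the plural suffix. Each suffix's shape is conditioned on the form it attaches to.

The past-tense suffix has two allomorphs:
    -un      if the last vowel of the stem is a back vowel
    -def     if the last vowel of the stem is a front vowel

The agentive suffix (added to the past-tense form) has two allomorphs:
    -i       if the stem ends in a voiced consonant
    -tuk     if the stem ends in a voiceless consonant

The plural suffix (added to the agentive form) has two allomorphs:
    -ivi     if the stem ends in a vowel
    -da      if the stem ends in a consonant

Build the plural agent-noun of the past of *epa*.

epauniivi

Since the last vowel of *epa* is /a/ (a back vowel), it takes -un, giving *epaun*.
Since the final consonant of the past-tense form *epaun* is /n/ (voiced), it takes -i, giving *epauni*.
Since the final sound of the agentive form *epauni* is /i/ (a vowel), it takes -ivi, giving *epauniivi*.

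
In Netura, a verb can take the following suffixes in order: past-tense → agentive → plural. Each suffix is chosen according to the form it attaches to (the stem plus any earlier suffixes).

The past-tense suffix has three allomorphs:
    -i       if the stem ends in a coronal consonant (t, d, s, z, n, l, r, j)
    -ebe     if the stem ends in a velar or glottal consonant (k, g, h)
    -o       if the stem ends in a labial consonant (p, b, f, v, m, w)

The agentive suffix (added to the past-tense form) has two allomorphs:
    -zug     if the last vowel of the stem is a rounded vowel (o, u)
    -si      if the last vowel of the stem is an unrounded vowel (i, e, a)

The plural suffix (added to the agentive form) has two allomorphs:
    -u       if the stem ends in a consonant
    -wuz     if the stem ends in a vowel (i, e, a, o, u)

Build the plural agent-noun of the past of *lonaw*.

*lonaw*: final consonant = /w/, labial → -o → *lonawo*.
Since the last vowel of the past-tense form *lonawo* is /o/ (a rounded vowel), it takes -zug, giving *lonawozug*.
The final sound of the agentive form *lonawozug* is /g/, which is a consonant, so the plural suffix is -u, giving *lonawozugu*.

lonawozugu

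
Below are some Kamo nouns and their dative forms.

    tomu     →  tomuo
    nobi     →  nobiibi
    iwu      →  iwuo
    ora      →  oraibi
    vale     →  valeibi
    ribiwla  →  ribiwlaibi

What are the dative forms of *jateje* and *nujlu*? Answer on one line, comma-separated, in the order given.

jatejeibi, nujluo

The alternation tracks the last vowel of the stem — -o when the last vowel of the stem is a rounded vowel (*tomu*, *iwu*); -ibi when the last vowel of the stem is an unrounded vowel (*nobi*, *ora*, *vale*, *ribiwla*).
*jateje*: last vowel = /e/, an unrounded vowel → -ibi → *jatejeibi*.
Since the last vowel of *nujlu* is /u/ (a rounded vowel), it takes -o, giving *nujluo*.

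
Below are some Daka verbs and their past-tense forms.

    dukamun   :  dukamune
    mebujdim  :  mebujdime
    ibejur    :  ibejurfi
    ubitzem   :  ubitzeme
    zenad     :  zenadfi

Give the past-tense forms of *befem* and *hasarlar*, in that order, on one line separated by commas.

The suffix is conditioned by the final consonant: -e when the stem ends in a nasal (*dukamun*, *mebujdim*, *ubitzem*); -fi when the stem ends in a non-nasal consonant (*ibejur*, *zenad*).
The final consonant of *befem* is /m/, which is a nasal, so the suffix is -e, giving *befeme*.
The final consonant of *hasarlar* is /r/, which is non-nasal, so the suffix is -fi, giving *hasarlarfi*.

befeme, hasarlarfi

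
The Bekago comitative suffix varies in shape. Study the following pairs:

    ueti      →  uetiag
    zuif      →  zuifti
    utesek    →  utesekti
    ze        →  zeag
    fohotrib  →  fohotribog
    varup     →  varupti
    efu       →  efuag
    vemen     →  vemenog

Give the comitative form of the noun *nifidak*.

nifidakti

Looking at the final sound of each stem: -ti when the stem ends in a voiceless consonant (*zuif*, *utesek*, *varup*); -og when the stem ends in a voiced consonant (*fohotrib*, *vemen*); -ag when the stem ends in a vowel (*ueti*, *ze*, *efu*).
*nifidak*: final sound = /k/, a voiceless consonant → -ti → *nifidakti*.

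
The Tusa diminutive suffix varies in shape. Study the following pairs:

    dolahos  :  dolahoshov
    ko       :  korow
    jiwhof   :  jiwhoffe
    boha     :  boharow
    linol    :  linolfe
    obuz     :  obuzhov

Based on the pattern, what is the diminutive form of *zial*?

zialfe

The alternation tracks the final sound of the stem — -hov when the stem ends in a sibilant (*dolahos*, *obuz*); -fe when the stem ends in a non-sibilant consonant (*jiwhof*, *linol*); -row when the stem ends in a vowel (*ko*, *boha*).
*zial* — final sound /l/ (a non-sibilant consonant) → -fe → *zialfe*.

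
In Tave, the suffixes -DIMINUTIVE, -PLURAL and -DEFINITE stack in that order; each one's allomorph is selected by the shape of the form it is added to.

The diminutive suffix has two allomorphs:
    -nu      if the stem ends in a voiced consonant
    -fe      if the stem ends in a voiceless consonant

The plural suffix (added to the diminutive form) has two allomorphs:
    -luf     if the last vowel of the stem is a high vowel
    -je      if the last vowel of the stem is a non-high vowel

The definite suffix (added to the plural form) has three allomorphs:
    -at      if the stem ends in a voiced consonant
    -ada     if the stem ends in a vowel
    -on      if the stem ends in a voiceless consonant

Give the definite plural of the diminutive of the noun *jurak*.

Since the final consonant of *jurak* is /k/ (voiceless), it takes -fe, giving *jurakfe*.
The last vowel of the diminutive form *jurakfe* is /e/, which is a non-high vowel, so the plural suffix is -je, giving *jurakfeje*.
The final sound of the plural form *jurakfeje* is /e/, which is a vowel, so the definite suffix is -ada, giving *jurakfejeada*.

jurakfejeada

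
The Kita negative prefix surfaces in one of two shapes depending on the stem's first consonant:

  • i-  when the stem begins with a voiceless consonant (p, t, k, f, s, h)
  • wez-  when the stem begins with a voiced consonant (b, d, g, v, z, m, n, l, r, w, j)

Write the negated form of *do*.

*do*: first consonant = /d/, voiced → wez- → *wezdo*.

wezdo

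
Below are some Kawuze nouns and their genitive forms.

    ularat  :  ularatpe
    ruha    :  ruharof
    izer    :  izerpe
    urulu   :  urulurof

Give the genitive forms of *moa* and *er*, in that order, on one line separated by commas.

moarof, erpe

The pattern is consonant vs. vowel: -pe when the stem ends in a consonant (*ularat*, *izer*); -rof when the stem ends in a vowel (*ruha*, *urulu*).
Since the final sound of *moa* is /a/ (a vowel), it takes -rof, giving *moarof*.
*er*: final sound = /r/, a consonant → -pe → *erpe*.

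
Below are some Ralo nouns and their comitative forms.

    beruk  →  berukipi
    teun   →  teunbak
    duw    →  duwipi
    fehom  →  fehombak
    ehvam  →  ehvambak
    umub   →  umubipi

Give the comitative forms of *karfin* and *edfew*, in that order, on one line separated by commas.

The pattern is nasality of the final consonant: -bak when the stem ends in a nasal (*teun*, *fehom*, *ehvam*); -ipi when the stem ends in a non-nasal consonant (*beruk*, *duw*, *umub*).
Since the final consonant of *karfin* is /n/ (a nasal), it takes -bak, giving *karfinbak*.
*edfew*: final consonant = /w/, non-nasal → -ipi → *edfewipi*.

karfinbak, edfewipi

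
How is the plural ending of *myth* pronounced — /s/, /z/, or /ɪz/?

The stem *myth* ends in a voiceless non-sibilant consonant.
The plural suffix surfaces as /ɪz/ after sibilants, /s/ after other voiceless consonants, and /z/ after other voiced sounds.
So the plural -s on *myth* is pronounced /s/.

/s/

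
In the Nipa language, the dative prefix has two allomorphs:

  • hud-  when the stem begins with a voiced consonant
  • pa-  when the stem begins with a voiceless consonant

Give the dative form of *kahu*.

pakahu

The first consonant of *kahu* is /k/, which is voiceless, so the prefix is pa-, giving *pakahu*.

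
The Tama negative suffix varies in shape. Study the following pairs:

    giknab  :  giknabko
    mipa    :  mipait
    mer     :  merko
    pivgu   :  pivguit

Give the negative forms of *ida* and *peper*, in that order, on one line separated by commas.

The pattern is consonant vs. vowel: -ko when the stem ends in a consonant (*giknab*, *mer*); -it when the stem ends in a vowel (*mipa*, *pivgu*).
The final sound of *ida* is /a/, which is a vowel, so the suffix is -it, giving *idait*.
The final sound of *peper* is /r/, which is a consonant, so the suffix is -ko, giving *peperko*.

idait, peperko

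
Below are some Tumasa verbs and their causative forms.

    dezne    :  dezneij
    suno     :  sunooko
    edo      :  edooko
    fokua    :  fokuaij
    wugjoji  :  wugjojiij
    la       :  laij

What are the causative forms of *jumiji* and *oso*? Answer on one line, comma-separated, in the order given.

Looking at the last vowel of each stem: -oko when the last vowel of the stem is a rounded vowel (*suno*, *edo*); -ij when the last vowel of the stem is an unrounded vowel (*dezne*, *fokua*, *wugjoji*, *la*).
*jumiji* — last vowel /i/ (an unrounded vowel) → -ij → *jumijiij*.
The last vowel of *oso* is /o/, which is a rounded vowel, so the suffix is -oko, giving *osooko*.

jumijiij, osooko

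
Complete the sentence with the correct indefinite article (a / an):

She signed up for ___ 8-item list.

The indefinite article is chosen by the initial *sound* of the following word, not its spelling.
The number *8* is spoken "eight", beginning with /eɪt/ — a vowel sound.
So the article is *an*: She signed up for an 8-item list.

an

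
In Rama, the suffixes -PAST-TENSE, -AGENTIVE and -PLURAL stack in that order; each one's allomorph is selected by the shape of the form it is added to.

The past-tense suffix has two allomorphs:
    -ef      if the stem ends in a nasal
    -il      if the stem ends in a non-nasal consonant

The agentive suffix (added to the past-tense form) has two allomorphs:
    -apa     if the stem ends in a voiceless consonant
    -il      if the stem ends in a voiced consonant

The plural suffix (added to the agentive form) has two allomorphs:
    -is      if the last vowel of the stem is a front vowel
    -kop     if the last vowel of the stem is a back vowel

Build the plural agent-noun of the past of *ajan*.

ajanefapakop

*ajan* — final consonant /n/ (a nasal) → -ef → *ajanef*.
The past-tense form *ajanef* — final consonant /f/ (voiceless) → -apa → *ajanefapa*.
The agentive form *ajanefapa* — last vowel /a/ (a back vowel) → -kop → *ajanefapakop*.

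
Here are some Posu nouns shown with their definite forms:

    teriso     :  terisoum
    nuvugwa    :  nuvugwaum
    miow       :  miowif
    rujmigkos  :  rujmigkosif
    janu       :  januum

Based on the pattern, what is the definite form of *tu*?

tuum

The pattern is consonant vs. vowel: -if when the stem ends in a consonant (*miow*, *rujmigkos*); -um when the stem ends in a vowel (*teriso*, *nuvugwa*, *janu*).
Since the final sound of *tu* is /u/ (a vowel), it takes -um, giving *tuum*.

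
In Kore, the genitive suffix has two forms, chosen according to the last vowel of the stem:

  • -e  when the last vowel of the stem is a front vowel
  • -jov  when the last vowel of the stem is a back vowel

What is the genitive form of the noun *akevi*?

akevie

*akevi*: last vowel = /i/, a front vowel → -e → *akevie*.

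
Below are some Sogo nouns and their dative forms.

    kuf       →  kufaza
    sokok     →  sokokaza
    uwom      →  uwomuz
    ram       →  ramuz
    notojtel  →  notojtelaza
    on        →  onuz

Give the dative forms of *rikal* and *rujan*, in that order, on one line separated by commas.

Looking at the final consonant of each stem: -uz when the stem ends in a nasal (*uwom*, *ram*, *on*); -aza when the stem ends in a non-nasal consonant (*kuf*, *sokok*, *notojtel*).
Since the final consonant of *rikal* is /l/ (non-nasal), it takes -aza, giving *rikalaza*.
The final consonant of *rujan* is /n/, which is a nasal, so the suffix is -uz, giving *rujanuz*.

rikalaza, rujanuz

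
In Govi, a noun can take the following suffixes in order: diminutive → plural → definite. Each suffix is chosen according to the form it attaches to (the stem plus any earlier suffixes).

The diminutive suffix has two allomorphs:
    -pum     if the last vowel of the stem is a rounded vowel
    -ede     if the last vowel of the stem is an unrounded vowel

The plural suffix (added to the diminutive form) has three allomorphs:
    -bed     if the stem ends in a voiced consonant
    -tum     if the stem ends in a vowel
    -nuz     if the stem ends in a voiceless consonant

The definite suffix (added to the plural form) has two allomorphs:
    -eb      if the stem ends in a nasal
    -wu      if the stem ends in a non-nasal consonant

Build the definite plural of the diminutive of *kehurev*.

kehurevedetumeb

*kehurev* — last vowel /e/ (an unrounded vowel) → -ede → *kehurevede*.
The final sound of the diminutive form *kehurevede* is /e/, which is a vowel, so the plural suffix is -tum, giving *kehurevedetum*.
The plural form *kehurevedetum* — final consonant /m/ (a nasal) → -eb → *kehurevedetumeb*.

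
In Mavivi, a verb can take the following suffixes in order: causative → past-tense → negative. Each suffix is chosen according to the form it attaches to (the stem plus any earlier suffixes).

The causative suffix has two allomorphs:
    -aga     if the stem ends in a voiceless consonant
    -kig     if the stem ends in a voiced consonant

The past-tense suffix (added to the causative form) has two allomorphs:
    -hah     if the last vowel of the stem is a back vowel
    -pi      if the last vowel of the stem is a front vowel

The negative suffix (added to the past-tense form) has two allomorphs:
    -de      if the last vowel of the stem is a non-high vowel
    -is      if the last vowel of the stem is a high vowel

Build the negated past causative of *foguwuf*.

foguwufagahahde

Since the final consonant of *foguwuf* is /f/ (voiceless), it takes -aga, giving *foguwufaga*.
Since the last vowel of the causative form *foguwufaga* is /a/ (a back vowel), it takes -hah, giving *foguwufagahah*.
The last vowel of the past-tense form *foguwufagahah* is /a/, which is a non-high vowel, so the negative suffix is -de, giving *foguwufagahahde*.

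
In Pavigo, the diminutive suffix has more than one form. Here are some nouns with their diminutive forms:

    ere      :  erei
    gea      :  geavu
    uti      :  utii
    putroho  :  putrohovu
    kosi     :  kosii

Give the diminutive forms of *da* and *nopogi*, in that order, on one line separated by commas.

The pattern is front/back vowel harmony: -i when the last vowel of the stem is a front vowel (*ere*, *uti*, *kosi*); -vu when the last vowel of the stem is a back vowel (*gea*, *putroho*).
*da* — last vowel /a/ (a back vowel) → -vu → *davu*.
Since the last vowel of *nopogi* is /i/ (a front vowel), it takes -i, giving *nopogii*.

davu, nopogii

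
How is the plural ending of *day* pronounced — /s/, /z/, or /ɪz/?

/z/

The stem *day* ends in a voiced non-sibilant sound.
The plural suffix surfaces as /ɪz/ after sibilants, /s/ after other voiceless consonants, and /z/ after other voiced sounds.
So the plural -s on *day* is pronounced /z/.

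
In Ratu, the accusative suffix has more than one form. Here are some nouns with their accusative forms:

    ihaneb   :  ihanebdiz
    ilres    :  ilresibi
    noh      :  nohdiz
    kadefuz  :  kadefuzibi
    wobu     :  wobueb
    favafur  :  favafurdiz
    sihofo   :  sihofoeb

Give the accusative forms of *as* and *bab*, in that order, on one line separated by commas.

asibi, babdiz

The suffix is conditioned by the final sound: -ibi when the stem ends in a sibilant (*ilres*, *kadefuz*); -diz when the stem ends in a non-sibilant consonant (*ihaneb*, *noh*, *favafur*); -eb when the stem ends in a vowel (*wobu*, *sihofo*).
The final sound of *as* is /s/, which is a sibilant, so the suffix is -ibi, giving *asibi*.
*bab*: final sound = /b/, a non-sibilant consonant → -diz → *babdiz*.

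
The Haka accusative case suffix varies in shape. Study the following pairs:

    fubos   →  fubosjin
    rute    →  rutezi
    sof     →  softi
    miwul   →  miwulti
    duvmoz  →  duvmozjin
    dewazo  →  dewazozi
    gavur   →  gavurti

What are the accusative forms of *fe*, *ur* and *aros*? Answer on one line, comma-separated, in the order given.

fezi, urti, arosjin

The pattern is sibilance of the final sound: -jin when the stem ends in a sibilant (*fubos*, *duvmoz*); -ti when the stem ends in a non-sibilant consonant (*sof*, *miwul*, *gavur*); -zi when the stem ends in a vowel (*rute*, *dewazo*).
Since the final sound of *fe* is /e/ (a vowel), it takes -zi, giving *fezi*.
*ur* — final sound /r/ (a non-sibilant consonant) → -ti → *urti*.
*aros*: final sound = /s/, a sibilant → -jin → *arosjin*.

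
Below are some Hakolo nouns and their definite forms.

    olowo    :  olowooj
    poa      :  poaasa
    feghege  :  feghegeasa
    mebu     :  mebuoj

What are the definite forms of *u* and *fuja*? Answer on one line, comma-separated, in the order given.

uoj, fujaasa

Looking at the last vowel of each stem: -oj when the last vowel of the stem is a rounded vowel (*olowo*, *mebu*); -asa when the last vowel of the stem is an unrounded vowel (*poa*, *feghege*).
*u* — last vowel /u/ (a rounded vowel) → -oj → *uoj*.
*fuja* — last vowel /a/ (an unrounded vowel) → -asa → *fujaasa*.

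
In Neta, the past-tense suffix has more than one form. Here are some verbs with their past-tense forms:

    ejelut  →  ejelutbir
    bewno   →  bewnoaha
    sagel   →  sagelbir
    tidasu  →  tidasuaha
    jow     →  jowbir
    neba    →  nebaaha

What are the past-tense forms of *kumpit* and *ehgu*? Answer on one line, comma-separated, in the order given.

Looking at the final sound of each stem: -bir when the stem ends in a consonant (*ejelut*, *sagel*, *jow*); -aha when the stem ends in a vowel (*bewno*, *tidasu*, *neba*).
The final sound of *kumpit* is /t/, which is a consonant, so the suffix is -bir, giving *kumpitbir*.
The final sound of *ehgu* is /u/, which is a vowel, so the suffix is -aha, giving *ehguaha*.

kumpitbir, ehguaha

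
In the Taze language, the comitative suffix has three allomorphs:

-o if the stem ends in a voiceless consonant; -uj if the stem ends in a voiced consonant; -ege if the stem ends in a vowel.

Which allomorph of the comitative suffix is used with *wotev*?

*wotev*: final sound = /v/, a voiced consonant → -uj.

-uj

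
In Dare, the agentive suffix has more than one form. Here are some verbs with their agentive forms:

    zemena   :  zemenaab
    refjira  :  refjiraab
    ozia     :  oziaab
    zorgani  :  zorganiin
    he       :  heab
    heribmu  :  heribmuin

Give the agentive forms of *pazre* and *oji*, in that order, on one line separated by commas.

pazreab, ojiin

The suffix is conditioned by the last vowel: -in when the last vowel of the stem is a high vowel (*zorgani*, *heribmu*); -ab when the last vowel of the stem is a non-high vowel (*zemena*, *refjira*, *ozia*, *he*).
*pazre* — last vowel /e/ (a non-high vowel) → -ab → *pazreab*.
The last vowel of *oji* is /i/, which is a high vowel, so the suffix is -in, giving *ojiin*.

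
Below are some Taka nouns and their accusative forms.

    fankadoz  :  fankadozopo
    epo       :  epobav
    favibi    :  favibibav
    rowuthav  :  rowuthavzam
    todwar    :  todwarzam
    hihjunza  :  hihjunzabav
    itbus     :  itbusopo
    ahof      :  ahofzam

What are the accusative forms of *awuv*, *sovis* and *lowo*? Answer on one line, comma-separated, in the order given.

awuvzam, sovisopo, lowobav

The suffix is conditioned by the final sound: -opo when the stem ends in a sibilant (*fankadoz*, *itbus*); -zam when the stem ends in a non-sibilant consonant (*rowuthav*, *todwar*, *ahof*); -bav when the stem ends in a vowel (*epo*, *favibi*, *hihjunza*).
The final sound of *awuv* is /v/, which is a non-sibilant consonant, so the suffix is -zam, giving *awuvzam*.
*sovis* — final sound /s/ (a sibilant) → -opo → *sovisopo*.
*lowo* — final sound /o/ (a vowel) → -bav → *lowobav*.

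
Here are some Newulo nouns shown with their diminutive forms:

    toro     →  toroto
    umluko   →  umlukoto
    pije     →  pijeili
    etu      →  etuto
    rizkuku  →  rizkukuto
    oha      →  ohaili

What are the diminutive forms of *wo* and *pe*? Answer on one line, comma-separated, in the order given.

Looking at the last vowel of each stem: -to when the last vowel of the stem is a rounded vowel (*toro*, *umluko*, *etu*, *rizkuku*); -ili when the last vowel of the stem is an unrounded vowel (*pije*, *oha*).
*wo*: last vowel = /o/, a rounded vowel → -to → *woto*.
The last vowel of *pe* is /e/, which is an unrounded vowel, so the suffix is -ili, giving *peili*.

woto, peili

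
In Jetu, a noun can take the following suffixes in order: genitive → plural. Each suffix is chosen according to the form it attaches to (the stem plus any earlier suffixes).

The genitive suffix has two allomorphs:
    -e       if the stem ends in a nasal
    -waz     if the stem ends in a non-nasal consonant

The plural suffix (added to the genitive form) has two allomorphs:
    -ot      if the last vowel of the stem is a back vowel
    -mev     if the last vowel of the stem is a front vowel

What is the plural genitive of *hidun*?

Since the final consonant of *hidun* is /n/ (a nasal), it takes -e, giving *hidune*.
The last vowel of the genitive form *hidune* is /e/, which is a front vowel, so the plural suffix is -mev, giving *hidunemev*.

hidunemev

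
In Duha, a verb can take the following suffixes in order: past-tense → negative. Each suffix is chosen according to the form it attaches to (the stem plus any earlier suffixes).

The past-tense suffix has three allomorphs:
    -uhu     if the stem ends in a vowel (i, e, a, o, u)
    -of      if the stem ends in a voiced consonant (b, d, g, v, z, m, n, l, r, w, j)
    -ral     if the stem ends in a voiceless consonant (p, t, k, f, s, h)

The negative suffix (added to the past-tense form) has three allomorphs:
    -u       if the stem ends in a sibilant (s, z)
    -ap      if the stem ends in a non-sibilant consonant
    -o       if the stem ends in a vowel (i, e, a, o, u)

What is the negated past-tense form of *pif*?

The final sound of *pif* is /f/, which is a voiceless consonant, so the past-tense suffix is -ral, giving *pifral*.
The past-tense form *pifral*: final sound = /l/, a non-sibilant consonant → -ap → *pifralap*.

pifralap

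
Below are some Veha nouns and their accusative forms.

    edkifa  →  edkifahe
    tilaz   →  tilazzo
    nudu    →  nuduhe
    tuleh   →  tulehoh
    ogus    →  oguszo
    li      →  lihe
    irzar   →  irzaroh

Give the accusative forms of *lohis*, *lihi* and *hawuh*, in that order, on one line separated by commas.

lohiszo, lihihe, hawuhoh

The pattern is sibilance of the final sound: -zo when the stem ends in a sibilant (*tilaz*, *ogus*); -oh when the stem ends in a non-sibilant consonant (*tuleh*, *irzar*); -he when the stem ends in a vowel (*edkifa*, *nudu*, *li*).
*lohis*: final sound = /s/, a sibilant → -zo → *lohiszo*.
*lihi* — final sound /i/ (a vowel) → -he → *lihihe*.
*hawuh*: final sound = /h/, a non-sibilant consonant → -oh → *hawuhoh*.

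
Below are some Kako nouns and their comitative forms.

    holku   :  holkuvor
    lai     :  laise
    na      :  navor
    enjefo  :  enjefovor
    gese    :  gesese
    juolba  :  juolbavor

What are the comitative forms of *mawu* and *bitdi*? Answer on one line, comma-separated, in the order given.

mawuvor, bitdise

The pattern is front/back vowel harmony: -se when the last vowel of the stem is a front vowel (*lai*, *gese*); -vor when the last vowel of the stem is a back vowel (*holku*, *na*, *enjefo*, *juolba*).
*mawu*: last vowel = /u/, a back vowel → -vor → *mawuvor*.
*bitdi*: last vowel = /i/, a front vowel → -se → *bitdise*.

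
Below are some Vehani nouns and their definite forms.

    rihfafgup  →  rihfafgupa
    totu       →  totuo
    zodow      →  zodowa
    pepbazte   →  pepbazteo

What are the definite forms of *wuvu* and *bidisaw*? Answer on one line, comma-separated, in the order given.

The pattern is consonant vs. vowel: -a when the stem ends in a consonant (*rihfafgup*, *zodow*); -o when the stem ends in a vowel (*totu*, *pepbazte*).
The final sound of *wuvu* is /u/, which is a vowel, so the suffix is -o, giving *wuvuo*.
*bidisaw* — final sound /w/ (a consonant) → -a → *bidisawa*.

wuvuo, bidisawa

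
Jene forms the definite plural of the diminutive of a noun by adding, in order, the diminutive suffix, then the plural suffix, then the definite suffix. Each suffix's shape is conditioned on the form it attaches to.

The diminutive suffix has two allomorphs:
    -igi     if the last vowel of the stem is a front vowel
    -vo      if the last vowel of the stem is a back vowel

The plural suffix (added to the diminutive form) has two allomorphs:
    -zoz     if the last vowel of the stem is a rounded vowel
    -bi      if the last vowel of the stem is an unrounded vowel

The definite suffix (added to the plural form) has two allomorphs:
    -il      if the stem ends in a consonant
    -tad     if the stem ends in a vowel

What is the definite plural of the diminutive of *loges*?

*loges*: last vowel = /e/, a front vowel → -igi → *logesigi*.
Since the last vowel of the diminutive form *logesigi* is /i/ (an unrounded vowel), it takes -bi, giving *logesigibi*.
The plural form *logesigibi*: final sound = /i/, a vowel → -tad → *logesigibitad*.

logesigibitad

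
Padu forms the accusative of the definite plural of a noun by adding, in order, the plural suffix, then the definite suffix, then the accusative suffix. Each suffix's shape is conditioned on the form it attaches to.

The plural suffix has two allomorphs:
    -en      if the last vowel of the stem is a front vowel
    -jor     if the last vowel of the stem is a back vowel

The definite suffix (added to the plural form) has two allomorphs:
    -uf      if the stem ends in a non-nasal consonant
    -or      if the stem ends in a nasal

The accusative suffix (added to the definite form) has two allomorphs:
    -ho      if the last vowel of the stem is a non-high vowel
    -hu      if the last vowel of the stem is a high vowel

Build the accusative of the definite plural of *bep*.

bepenorho

*bep* — last vowel /e/ (a front vowel) → -en → *bepen*.
The final consonant of the plural form *bepen* is /n/, which is a nasal, so the definite suffix is -or, giving *bepenor*.
The definite form *bepenor*: last vowel = /o/, a non-high vowel → -ho → *bepenorho*.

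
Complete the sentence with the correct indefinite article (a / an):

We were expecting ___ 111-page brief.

The indefinite article is chosen by the initial *sound* of the following word, not its spelling.
The number *111* is spoken "one hundred …", beginning with /wʌn/ — a consonant sound.
So the article is *a*: We were expecting a 111-page brief.

a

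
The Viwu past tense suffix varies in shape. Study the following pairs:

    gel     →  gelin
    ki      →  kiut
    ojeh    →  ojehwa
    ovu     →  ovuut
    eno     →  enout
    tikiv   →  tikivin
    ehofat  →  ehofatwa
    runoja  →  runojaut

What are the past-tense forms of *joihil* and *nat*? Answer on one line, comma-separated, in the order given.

The pattern is voicing of the final sound: -wa when the stem ends in a voiceless consonant (*ojeh*, *ehofat*); -in when the stem ends in a voiced consonant (*gel*, *tikiv*); -ut when the stem ends in a vowel (*ki*, *ovu*, *eno*, *runoja*).
*joihil*: final sound = /l/, a voiced consonant → -in → *joihilin*.
*nat* — final sound /t/ (a voiceless consonant) → -wa → *natwa*.

joihilin, natwa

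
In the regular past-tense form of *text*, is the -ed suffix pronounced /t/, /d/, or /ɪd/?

/ɪd/

The stem *text* ends in /t/ or /d/.
The -ed suffix is realized as /ɪd/ after /t, d/; as /t/ after other voiceless consonants; and as /d/ after other voiced sounds.
So -ed on *text* is pronounced /ɪd/.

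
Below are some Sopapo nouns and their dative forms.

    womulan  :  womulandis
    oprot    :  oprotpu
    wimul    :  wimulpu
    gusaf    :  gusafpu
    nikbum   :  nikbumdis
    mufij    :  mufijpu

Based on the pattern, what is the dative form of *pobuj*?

pobujpu

The pattern is nasality of the final consonant: -dis when the stem ends in a nasal (*womulan*, *nikbum*); -pu when the stem ends in a non-nasal consonant (*oprot*, *wimul*, *gusaf*, *mufij*).
*pobuj*: final consonant = /j/, non-nasal → -pu → *pobujpu*.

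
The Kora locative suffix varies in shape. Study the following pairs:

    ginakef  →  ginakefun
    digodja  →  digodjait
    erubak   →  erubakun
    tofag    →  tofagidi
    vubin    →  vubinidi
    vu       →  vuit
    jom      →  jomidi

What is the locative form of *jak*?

jakun

The pattern is voicing of the final sound: -un when the stem ends in a voiceless consonant (*ginakef*, *erubak*); -idi when the stem ends in a voiced consonant (*tofag*, *vubin*, *jom*); -it when the stem ends in a vowel (*digodja*, *vu*).
Since the final sound of *jak* is /k/ (a voiceless consonant), it takes -un, giving *jakun*.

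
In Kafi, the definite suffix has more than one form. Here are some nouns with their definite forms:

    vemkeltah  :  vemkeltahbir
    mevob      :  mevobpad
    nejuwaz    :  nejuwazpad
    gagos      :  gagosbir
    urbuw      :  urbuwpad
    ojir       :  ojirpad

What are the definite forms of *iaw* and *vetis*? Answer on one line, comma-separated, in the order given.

iawpad, vetisbir

Looking at the final consonant of each stem: -bir when the stem ends in a voiceless consonant (*vemkeltah*, *gagos*); -pad when the stem ends in a voiced consonant (*mevob*, *nejuwaz*, *urbuw*, *ojir*).
*iaw*: final consonant = /w/, voiced → -pad → *iawpad*.
Since the final consonant of *vetis* is /s/ (voiceless), it takes -bir, giving *vetisbir*.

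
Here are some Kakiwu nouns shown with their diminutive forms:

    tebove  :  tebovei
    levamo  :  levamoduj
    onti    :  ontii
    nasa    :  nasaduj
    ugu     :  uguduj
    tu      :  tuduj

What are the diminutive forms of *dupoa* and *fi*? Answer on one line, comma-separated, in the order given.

dupoaduj, fii

The suffix is conditioned by the last vowel: -i when the last vowel of the stem is a front vowel (*tebove*, *onti*); -duj when the last vowel of the stem is a back vowel (*levamo*, *nasa*, *ugu*, *tu*).
*dupoa* — last vowel /a/ (a back vowel) → -duj → *dupoaduj*.
The last vowel of *fi* is /i/, which is a front vowel, so the suffix is -i, giving *fii*.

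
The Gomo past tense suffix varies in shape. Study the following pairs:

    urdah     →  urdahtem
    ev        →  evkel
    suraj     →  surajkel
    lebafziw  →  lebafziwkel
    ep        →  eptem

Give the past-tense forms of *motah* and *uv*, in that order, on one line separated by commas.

The alternation tracks the final consonant of the stem — -tem when the stem ends in a voiceless consonant (*urdah*, *ep*); -kel when the stem ends in a voiced consonant (*ev*, *suraj*, *lebafziw*).
The final consonant of *motah* is /h/, which is voiceless, so the suffix is -tem, giving *motahtem*.
*uv* — final consonant /v/ (voiced) → -kel → *uvkel*.

motahtem, uvkel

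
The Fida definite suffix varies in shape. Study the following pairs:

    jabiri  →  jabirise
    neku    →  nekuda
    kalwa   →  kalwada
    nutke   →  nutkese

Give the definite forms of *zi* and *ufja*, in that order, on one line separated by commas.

Looking at the last vowel of each stem: -se when the last vowel of the stem is a front vowel (*jabiri*, *nutke*); -da when the last vowel of the stem is a back vowel (*neku*, *kalwa*).
Since the last vowel of *zi* is /i/ (a front vowel), it takes -se, giving *zise*.
*ufja*: last vowel = /a/, a back vowel → -da → *ufjada*.

zise, ufjada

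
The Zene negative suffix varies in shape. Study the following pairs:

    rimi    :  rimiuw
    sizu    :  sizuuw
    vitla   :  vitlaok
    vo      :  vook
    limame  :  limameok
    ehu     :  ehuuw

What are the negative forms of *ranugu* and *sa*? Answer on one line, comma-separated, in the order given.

The suffix is conditioned by the last vowel: -uw when the last vowel of the stem is a high vowel (*rimi*, *sizu*, *ehu*); -ok when the last vowel of the stem is a non-high vowel (*vitla*, *vo*, *limame*).
The last vowel of *ranugu* is /u/, which is a high vowel, so the suffix is -uw, giving *ranuguuw*.
Since the last vowel of *sa* is /a/ (a non-high vowel), it takes -ok, giving *saok*.

ranuguuw, saok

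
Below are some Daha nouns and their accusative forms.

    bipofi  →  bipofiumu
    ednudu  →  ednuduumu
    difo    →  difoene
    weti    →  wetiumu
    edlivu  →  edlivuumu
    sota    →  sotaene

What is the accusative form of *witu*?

wituumu

The suffix is conditioned by the last vowel: -umu when the last vowel of the stem is a high vowel (*bipofi*, *ednudu*, *weti*, *edlivu*); -ene when the last vowel of the stem is a non-high vowel (*difo*, *sota*).
The last vowel of *witu* is /u/, which is a high vowel, so the suffix is -umu, giving *wituumu*.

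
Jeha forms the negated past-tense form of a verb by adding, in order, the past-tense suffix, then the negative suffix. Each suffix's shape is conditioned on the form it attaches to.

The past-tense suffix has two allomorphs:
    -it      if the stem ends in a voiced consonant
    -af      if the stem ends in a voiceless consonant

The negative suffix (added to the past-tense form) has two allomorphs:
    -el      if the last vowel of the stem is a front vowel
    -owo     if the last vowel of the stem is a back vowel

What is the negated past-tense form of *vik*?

*vik*: final consonant = /k/, voiceless → -af → *vikaf*.
Since the last vowel of the past-tense form *vikaf* is /a/ (a back vowel), it takes -owo, giving *vikafowo*.

vikafowo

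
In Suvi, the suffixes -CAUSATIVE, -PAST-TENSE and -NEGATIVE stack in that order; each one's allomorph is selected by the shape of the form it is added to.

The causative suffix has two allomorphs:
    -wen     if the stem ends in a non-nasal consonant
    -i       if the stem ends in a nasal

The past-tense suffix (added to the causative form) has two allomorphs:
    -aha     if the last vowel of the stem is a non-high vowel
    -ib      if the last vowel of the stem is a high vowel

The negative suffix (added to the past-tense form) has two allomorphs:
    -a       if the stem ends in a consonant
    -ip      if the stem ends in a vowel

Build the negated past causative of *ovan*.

ovaniiba

*ovan* — final consonant /n/ (a nasal) → -i → *ovani*.
The causative form *ovani* — last vowel /i/ (a high vowel) → -ib → *ovaniib*.
Since the final sound of the past-tense form *ovaniib* is /b/ (a consonant), it takes -a, giving *ovaniiba*.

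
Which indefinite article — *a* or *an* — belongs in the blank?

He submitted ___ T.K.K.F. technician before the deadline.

a

The indefinite article is chosen by the initial *sound* of the following word, not its spelling.
The initialism *T.K.K.F.* is read letter by letter; the first letter, T, is pronounced /tiː/, which begins with a consonant sound.
So the article is *a*: He submitted a T.K.K.F. technician before the deadline.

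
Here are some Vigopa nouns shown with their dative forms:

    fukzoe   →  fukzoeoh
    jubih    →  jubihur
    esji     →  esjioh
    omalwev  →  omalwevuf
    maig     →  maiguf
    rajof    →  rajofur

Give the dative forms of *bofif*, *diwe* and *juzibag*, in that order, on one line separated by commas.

bofifur, diweoh, juzibaguf

The alternation tracks the final sound of the stem — -ur when the stem ends in a voiceless consonant (*jubih*, *rajof*); -uf when the stem ends in a voiced consonant (*omalwev*, *maig*); -oh when the stem ends in a vowel (*fukzoe*, *esji*).
The final sound of *bofif* is /f/, which is a voiceless consonant, so the suffix is -ur, giving *bofifur*.
*diwe* — final sound /e/ (a vowel) → -oh → *diweoh*.
The final sound of *juzibag* is /g/, which is a voiced consonant, so the suffix is -uf, giving *juzibaguf*.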